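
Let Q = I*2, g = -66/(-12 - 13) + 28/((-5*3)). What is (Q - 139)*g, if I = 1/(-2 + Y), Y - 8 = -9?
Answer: -24302/225 ≈ -108.01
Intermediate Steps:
Y = -1 (Y = 8 - 9 = -1)
I = -1/3 (I = 1/(-2 - 1) = 1/(-3) = -1/3 ≈ -0.33333)
g = 58/75 (g = -66/(-25) + 28/(-15) = -66*(-1/25) + 28*(-1/15) = 66/25 - 28/15 = 58/75 ≈ 0.77333)
Q = -2/3 (Q = -1/3*2 = -2/3 ≈ -0.66667)
(Q - 139)*g = (-2/3 - 139)*(58/75) = -419/3*58/75 = -24302/225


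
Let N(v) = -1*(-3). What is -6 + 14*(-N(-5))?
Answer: -48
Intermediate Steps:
N(v) = 3
-6 + 14*(-N(-5)) = -6 + 14*(-1*3) = -6 + 14*(-3) = -6 - 42 = -48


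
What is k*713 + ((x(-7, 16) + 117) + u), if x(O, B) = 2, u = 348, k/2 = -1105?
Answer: -1575263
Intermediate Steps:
k = -2210 (k = 2*(-1105) = -2210)
k*713 + ((x(-7, 16) + 117) + u) = -2210*713 + ((2 + 117) + 348) = -1575730 + (119 + 348) = -1575730 + 467 = -1575263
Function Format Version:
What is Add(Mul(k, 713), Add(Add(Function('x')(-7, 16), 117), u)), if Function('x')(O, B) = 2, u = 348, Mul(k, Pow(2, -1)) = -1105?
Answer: -1575263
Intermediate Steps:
k = -2210 (k = Mul(2, -1105) = -2210)
Add(Mul(k, 713), Add(Add(Function('x')(-7, 16), 117), u)) = Add(Mul(-2210, 713), Add(Add(2, 117), 348)) = Add(-1575730, Add(119, 348)) = Add(-1575730, 467) = -1575263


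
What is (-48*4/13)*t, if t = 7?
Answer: -1344/13 ≈ -103.38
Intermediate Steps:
(-48*4/13)*t = -48*4/13*7 = -12*16/13*7 = -192/13*7 = -1344/13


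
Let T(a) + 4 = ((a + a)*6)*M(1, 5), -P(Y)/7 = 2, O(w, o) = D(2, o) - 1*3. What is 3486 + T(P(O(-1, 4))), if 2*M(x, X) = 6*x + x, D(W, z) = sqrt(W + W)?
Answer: 2894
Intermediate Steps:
D(W, z) = sqrt(2)*sqrt(W) (D(W, z) = sqrt(2*W) = sqrt(2)*sqrt(W))
O(w, o) = -1 (O(w, o) = sqrt(2)*sqrt(2) - 1*3 = 2 - 3 = -1)
P(Y) = -14 (P(Y) = -7*2 = -14)
M(x, X) = 7*x/2 (M(x, X) = (6*x + x)/2 = (7*x)/2 = 7*x/2)
T(a) = -4 + 42*a (T(a) = -4 + ((a + a)*6)*((7/2)*1) = -4 + ((2*a)*6)*(7/2) = -4 + (12*a)*(7/2) = -4 + 42*a)
3486 + T(P(O(-1, 4))) = 3486 + (-4 + 42*(-14)) = 3486 + (-4 - 588) = 3486 - 592 = 2894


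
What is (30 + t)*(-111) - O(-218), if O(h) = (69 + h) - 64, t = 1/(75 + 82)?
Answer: -489480/157 ≈ -3117.7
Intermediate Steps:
t = 1/157 ≈ 0.0063694
O(h) = 5 + h
(30 + t)*(-111) - O(-218) = (30 + 1/157)*(-111) - (5 - 218) = (4711/157)*(-111) - 1*(-213) = -522921/157 + 213 = -489480/157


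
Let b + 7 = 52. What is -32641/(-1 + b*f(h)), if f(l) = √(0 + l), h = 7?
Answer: -32641/14174 - 1468845*√7/14174 ≈ -276.48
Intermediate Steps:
b = 45 (b = -7 + 52 = 45)
f(l) = √l
-32641/(-1 + b*f(h)) = -32641/(-1 + 45*√7)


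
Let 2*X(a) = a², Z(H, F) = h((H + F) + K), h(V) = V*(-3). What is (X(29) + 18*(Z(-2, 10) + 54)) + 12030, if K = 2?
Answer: 25765/2 ≈ 12883.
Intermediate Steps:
h(V) = -3*V
Z(H, F) = -6 - 3*F - 3*H (Z(H, F) = -3*((H + F) + 2) = -3*((F + H) + 2) = -3*(2 + F + H) = -6 - 3*F - 3*H)
X(a) = a²/2
(X(29) + 18*(Z(-2, 10) + 54)) + 12030 = ((½)*29² + 18*((-6 - 3*10 - 3*(-2)) + 54)) + 12030 = ((½)*841 + 18*((-6 - 30 + 6) + 54)) + 12030 = (841/2 + 18*(-30 + 54)) + 12030 = (841/2 + 18*24) + 12030 = (841/2 + 432) + 12030 = 1705/2 + 12030 = 25765/2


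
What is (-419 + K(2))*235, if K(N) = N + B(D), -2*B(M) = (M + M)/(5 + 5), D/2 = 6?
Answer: -98277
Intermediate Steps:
D = 12 (D = 2*6 = 12)
B(M) = -M/10 (B(M) = -(M + M)/(2*(5 + 5)) = -2*M/(2*10) = -M/10)
K(N) = -6/5 + N (K(N) = N - ⅒*12 = N - 6/5 = -6/5 + N)
(-419 + K(2))*235 = (-419 + (-6/5 + 2))*235 = (-419 + ⅘)*235 = -2091/5*235 = -98277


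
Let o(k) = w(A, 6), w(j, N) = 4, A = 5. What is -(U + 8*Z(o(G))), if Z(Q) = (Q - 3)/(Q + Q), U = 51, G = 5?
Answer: -52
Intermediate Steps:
o(k) = 4
Z(Q) = (-3 + Q)/(2*Q) (Z(Q) = (-3 + Q)/((2*Q)) = (-3 + Q)*(1/(2*Q)) = (-3 + Q)/(2*Q))
-(U + 8*Z(o(G))) = -(51 + 8*((½)*(-3 + 4)/4)) = -(51 + 8*((½)*(¼)*1)) = -(51 + 8*(⅛)) = -(51 + 1) = -1*52 = -52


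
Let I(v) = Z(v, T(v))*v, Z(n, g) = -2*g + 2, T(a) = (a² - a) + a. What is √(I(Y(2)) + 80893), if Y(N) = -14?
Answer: √86353 ≈ 293.86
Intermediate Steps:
T(a) = a²
Z(n, g) = 2 - 2*g
I(v) = v*(2 - 2*v²) (I(v) = (2 - 2*v²)*v = v*(2 - 2*v²))
√(I(Y(2)) + 80893) = √(2*(-14)*(1 - 1*(-14)²) + 80893) = √(2*(-14)*(1 - 1*196) + 80893) = √(2*(-14)*(1 - 196) + 80893) = √(2*(-14)*(-195) + 80893) = √(5460 + 80893) = √86353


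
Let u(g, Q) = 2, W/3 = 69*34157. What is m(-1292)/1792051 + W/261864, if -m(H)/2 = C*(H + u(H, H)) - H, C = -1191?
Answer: 1318374187217/52141515896 ≈ 25.285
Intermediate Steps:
W = 7070499 (W = 3*(69*34157) = 3*2356833 = 7070499)
m(H) = 4764 + 2384*H (m(H) = -2*(-1191*(H + 2) - H) = -2*(-1191*(2 + H) - H) = -2*((-2382 - 1191*H) - H) = -2*(-2382 - 1192*H) = 4764 + 2384*H)
m(-1292)/1792051 + W/261864 = (4764 + 2384*(-1292))/1792051 + 7070499/261864 = (4764 - 3080128)*(1/1792051) + 7070499*(1/261864) = -3075364*1/1792051 + 785611/29096 = -3075364/1792051 + 785611/29096 = 1318374187217/52141515896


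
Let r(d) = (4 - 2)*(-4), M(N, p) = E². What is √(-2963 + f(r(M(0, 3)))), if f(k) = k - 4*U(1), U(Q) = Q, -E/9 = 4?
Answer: 5*I*√119 ≈ 54.544*I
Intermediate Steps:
E = -36 (E = -9*4 = -36)
M(N, p) = 1296 (M(N, p) = (-36)² = 1296)
r(d) = -8 (r(d) = 2*(-4) = -8)
f(k) = -4 + k (f(k) = k - 4 = -4 + k)
√(-2963 + f(r(M(0, 3)))) = √(-2963 + (-4 - 8)) = √(-2963 - 12) = √(-2975) = 5*I*√119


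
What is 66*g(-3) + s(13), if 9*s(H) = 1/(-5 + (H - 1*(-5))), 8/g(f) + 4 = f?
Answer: -61769/819 ≈ -75.420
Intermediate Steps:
g(f) = 8/(-4 + f)
s(H) = 1/(9*H) (s(H) = 1/(9*(-5 + (H - 1*(-5)))) = 1/(9*(-5 + (H + 5))) = 1/(9*(-5 + (5 + H))) = 1/(9*H))
66*g(-3) + s(13) = 66*(8/(-4 - 3)) + (⅑)/13 = 66*(8/(-7)) + (⅑)*(1/13) = 66*(8*(-⅐)) + 1/117 = 66*(-8/7) + 1/117 = -528/7 + 1/117 = -61769/819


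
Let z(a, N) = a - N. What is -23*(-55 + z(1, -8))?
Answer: 1058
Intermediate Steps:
-23*(-55 + z(1, -8)) = -23*(-55 + (1 - 1*(-8))) = -23*(-55 + (1 + 8)) = -23*(-55 + 9) = -23*(-46) = 1058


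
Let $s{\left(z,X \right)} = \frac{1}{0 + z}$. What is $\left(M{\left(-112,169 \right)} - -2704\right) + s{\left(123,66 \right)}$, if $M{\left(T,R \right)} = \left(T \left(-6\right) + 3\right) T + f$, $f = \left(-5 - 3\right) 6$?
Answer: $- \frac{8972111}{123} \approx -72944.0$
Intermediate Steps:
$s{\left(z,X \right)} = \frac{1}{z}$
$f = -48$ ($f = \left(-8\right) 6 = -48$)
$M{\left(T,R \right)} = -48 + T \left(3 - 6 T\right)$ ($M{\left(T,R \right)} = \left(T \left(-6\right) + 3\right) T - 48 = \left(- 6 T + 3\right) T - 48 = \left(3 - 6 T\right) T - 48 = T \left(3 - 6 T\right) - 48 = -48 + T \left(3 - 6 T\right)$)
$\left(M{\left(-112,169 \right)} - -2704\right) + s{\left(123,66 \right)} = \left(\left(-48 - 6 \left(-112\right)^{2} + 3 \left(-112\right)\right) - -2704\right) + \frac{1}{123} = \left(\left(-48 - 75264 - 336\right) + \left(-1241 + 3945\right)\right) + \frac{1}{123} = \left(\left(-48 - 75264 - 336\right) + 2704\right) + \frac{1}{123} = \left(-75648 + 2704\right) + \frac{1}{123} = -72944 + \frac{1}{123} = - \frac{8972111}{123}$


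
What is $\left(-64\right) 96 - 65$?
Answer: $-6209$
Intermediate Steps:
$\left(-64\right) 96 - 65 = -6144 - 65 = -6209$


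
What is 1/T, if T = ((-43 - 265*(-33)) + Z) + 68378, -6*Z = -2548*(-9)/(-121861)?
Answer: 121861/9393049702 ≈ 1.2974e-5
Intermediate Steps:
Z = 3822/121861 (Z = -(-2548*(-9))/(6*(-121861)) = -3822*(-1)/121861 = -⅙*(-22932/121861) = 3822/121861 ≈ 0.031364)
T = 9393049702/121861 (T = ((-43 - 265*(-33)) + 3822/121861) + 68378 = ((-43 + 8745) + 3822/121861) + 68378 = (8702 + 3822/121861) + 68378 = 1060438244/121861 + 68378 = 9393049702/121861 ≈ 77080.)
1/T = 1/(9393049702/121861) = 121861/9393049702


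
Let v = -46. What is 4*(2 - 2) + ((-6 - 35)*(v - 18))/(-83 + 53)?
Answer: -1312/15 ≈ -87.467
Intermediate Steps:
4*(2 - 2) + ((-6 - 35)*(v - 18))/(-83 + 53) = 4*(2 - 2) + ((-6 - 35)*(-46 - 18))/(-83 + 53) = 4*0 + (-41*(-64))/(-30) = 0 - 1/30*2624 = 0 - 1312/15 = -1312/15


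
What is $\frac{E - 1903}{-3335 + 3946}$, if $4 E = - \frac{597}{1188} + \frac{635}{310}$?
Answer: $- \frac{93425935}{30002544} \approx -3.1139$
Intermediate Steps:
$E = \frac{18977}{49104}$ ($E = \frac{- \frac{597}{1188} + \frac{635}{310}}{4} = \frac{\left(-597\right) \frac{1}{1188} + 635 \cdot \frac{1}{310}}{4} = \frac{- \frac{199}{396} + \frac{127}{62}}{4} = \frac{1}{4} \cdot \frac{18977}{12276} = \frac{18977}{49104} \approx 0.38647$)
$\frac{E - 1903}{-3335 + 3946} = \frac{\frac{18977}{49104} - 1903}{-3335 + 3946} = - \frac{93425935}{49104 \cdot 611} = \left(- \frac{93425935}{49104}\right) \frac{1}{611} = - \frac{93425935}{30002544}$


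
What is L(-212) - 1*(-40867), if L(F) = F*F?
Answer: 85811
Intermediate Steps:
L(F) = F²
L(-212) - 1*(-40867) = (-212)² - 1*(-40867) = 44944 + 40867 = 85811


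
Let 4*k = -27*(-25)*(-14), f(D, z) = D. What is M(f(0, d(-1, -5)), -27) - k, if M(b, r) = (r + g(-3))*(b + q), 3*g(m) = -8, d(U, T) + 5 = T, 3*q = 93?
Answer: 8657/6 ≈ 1442.8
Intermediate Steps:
q = 31 (q = (⅓)*93 = 31)
d(U, T) = -5 + T
g(m) = -8/3 (g(m) = (⅓)*(-8) = -8/3)
M(b, r) = (31 + b)*(-8/3 + r) (M(b, r) = (r - 8/3)*(b + 31) = (-8/3 + r)*(31 + b) = (31 + b)*(-8/3 + r))
k = -4725/2 (k = (-27*(-25)*(-14))/4 = (675*(-14))/4 = (¼)*(-9450) = -4725/2 ≈ -2362.5)
M(f(0, d(-1, -5)), -27) - k = (-248/3 + 31*(-27) - 8/3*0 + 0*(-27)) - 1*(-4725/2) = (-248/3 - 837 + 0 + 0) + 4725/2 = -2759/3 + 4725/2 = 8657/6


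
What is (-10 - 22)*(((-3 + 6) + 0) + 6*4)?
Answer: -864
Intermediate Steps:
(-10 - 22)*(((-3 + 6) + 0) + 6*4) = -32*((3 + 0) + 24) = -32*(3 + 24) = -32*27 = -864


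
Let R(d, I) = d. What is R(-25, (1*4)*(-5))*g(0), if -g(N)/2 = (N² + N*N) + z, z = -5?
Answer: -250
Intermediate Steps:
g(N) = 10 - 4*N² (g(N) = -2*((N² + N*N) - 5) = -2*((N² + N²) - 5) = -2*(2*N² - 5) = -2*(-5 + 2*N²) = 10 - 4*N²)
R(-25, (1*4)*(-5))*g(0) = -25*(10 - 4*0²) = -25*(10 - 4*0) = -25*(10 + 0) = -25*10 = -250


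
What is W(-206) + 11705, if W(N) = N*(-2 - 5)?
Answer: 13147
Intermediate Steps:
W(N) = -7*N (W(N) = N*(-7) = -7*N)
W(-206) + 11705 = -7*(-206) + 11705 = 1442 + 11705 = 13147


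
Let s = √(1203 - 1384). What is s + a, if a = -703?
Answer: -703 + I*√181 ≈ -703.0 + 13.454*I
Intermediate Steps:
s = I*√181 (s = √(-181) = I*√181 ≈ 13.454*I)
s + a = I*√181 - 703 = -703 + I*√181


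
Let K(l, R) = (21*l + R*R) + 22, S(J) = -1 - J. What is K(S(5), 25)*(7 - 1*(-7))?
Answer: 7294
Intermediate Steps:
K(l, R) = 22 + R² + 21*l (K(l, R) = (21*l + R²) + 22 = (R² + 21*l) + 22 = 22 + R² + 21*l)
K(S(5), 25)*(7 - 1*(-7)) = (22 + 25² + 21*(-1 - 1*5))*(7 - 1*(-7)) = (22 + 625 + 21*(-1 - 5))*(7 + 7) = (22 + 625 + 21*(-6))*14 = (22 + 625 - 126)*14 = 521*14 = 7294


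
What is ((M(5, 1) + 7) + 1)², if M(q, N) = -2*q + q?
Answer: 9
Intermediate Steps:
M(q, N) = -q
((M(5, 1) + 7) + 1)² = ((-1*5 + 7) + 1)² = ((-5 + 7) + 1)² = (2 + 1)² = 3² = 9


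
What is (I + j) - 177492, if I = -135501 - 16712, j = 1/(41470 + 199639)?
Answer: -79494842844/241109 ≈ -3.2971e+5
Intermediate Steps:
j = 1/241109 ≈ 4.1475e-6
I = -152213
(I + j) - 177492 = (-152213 + 1/241109) - 177492 = -36699924216/241109 - 177492 = -79494842844/241109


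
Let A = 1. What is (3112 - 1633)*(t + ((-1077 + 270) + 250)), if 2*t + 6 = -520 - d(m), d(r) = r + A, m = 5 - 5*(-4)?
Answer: -1232007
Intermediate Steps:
m = 25 (m = 5 + 20 = 25)
d(r) = 1 + r (d(r) = r + 1 = 1 + r)
t = -276 (t = -3 + (-520 - (1 + 25))/2 = -3 + (-520 - 1*26)/2 = -3 + (-520 - 26)/2 = -3 + (½)*(-546) = -3 - 273 = -276)
(3112 - 1633)*(t + ((-1077 + 270) + 250)) = (3112 - 1633)*(-276 + ((-1077 + 270) + 250)) = 1479*(-276 + (-807 + 250)) = 1479*(-276 - 557) = 1479*(-833) = -1232007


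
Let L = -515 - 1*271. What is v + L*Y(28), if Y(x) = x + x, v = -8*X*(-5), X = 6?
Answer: -43776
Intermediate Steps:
L = -786 (L = -515 - 271 = -786)
v = 240 (v = -8*6*(-5) = -48*(-5) = 240)
Y(x) = 2*x
v + L*Y(28) = 240 - 1572*28 = 240 - 786*56 = 240 - 44016 = -43776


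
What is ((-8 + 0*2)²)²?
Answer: 4096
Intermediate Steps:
((-8 + 0*2)²)² = ((-8 + 0)²)² = ((-8)²)² = 64² = 4096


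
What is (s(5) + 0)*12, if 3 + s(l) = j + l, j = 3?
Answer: 60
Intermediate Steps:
s(l) = l (s(l) = -3 + (3 + l) = l)
(s(5) + 0)*12 = (5 + 0)*12 = 5*12 = 60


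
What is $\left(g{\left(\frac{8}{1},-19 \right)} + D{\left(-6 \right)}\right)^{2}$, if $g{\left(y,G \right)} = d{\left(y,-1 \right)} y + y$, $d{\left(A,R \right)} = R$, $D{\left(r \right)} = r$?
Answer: $36$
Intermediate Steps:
$g{\left(y,G \right)} = 0$ ($g{\left(y,G \right)} = - y + y = 0$)
$\left(g{\left(\frac{8}{1},-19 \right)} + D{\left(-6 \right)}\right)^{2} = \left(0 - 6\right)^{2} = \left(-6\right)^{2} = 36$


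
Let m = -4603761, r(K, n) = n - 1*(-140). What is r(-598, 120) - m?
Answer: 4604021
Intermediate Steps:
r(K, n) = 140 + n (r(K, n) = n + 140 = 140 + n)
r(-598, 120) - m = (140 + 120) - 1*(-4603761) = 260 + 4603761 = 4604021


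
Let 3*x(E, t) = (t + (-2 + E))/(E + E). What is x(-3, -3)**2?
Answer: 16/81 ≈ 0.19753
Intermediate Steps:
x(E, t) = (-2 + E + t)/(6*E) (x(E, t) = ((t + (-2 + E))/(E + E))/3 = ((-2 + E + t)/((2*E)))/3 = ((-2 + E + t)*(1/(2*E)))/3 = ((-2 + E + t)/(2*E))/3 = (-2 + E + t)/(6*E))
x(-3, -3)**2 = ((1/6)*(-2 - 3 - 3)/(-3))**2 = ((1/6)*(-1/3)*(-8))**2 = (4/9)**2 = 16/81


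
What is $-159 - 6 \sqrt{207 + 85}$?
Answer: $-159 - 12 \sqrt{73} \approx -261.53$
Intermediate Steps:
$-159 - 6 \sqrt{207 + 85} = -159 - 6 \sqrt{292} = -159 - 6 \cdot 2 \sqrt{73} = -159 - 12 \sqrt{73}$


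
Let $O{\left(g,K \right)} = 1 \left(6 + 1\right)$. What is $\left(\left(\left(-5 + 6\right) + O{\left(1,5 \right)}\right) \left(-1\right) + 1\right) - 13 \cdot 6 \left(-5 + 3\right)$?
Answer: $149$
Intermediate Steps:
$O{\left(g,K \right)} = 7$ ($O{\left(g,K \right)} = 1 \cdot 7 = 7$)
$\left(\left(\left(-5 + 6\right) + O{\left(1,5 \right)}\right) \left(-1\right) + 1\right) - 13 \cdot 6 \left(-5 + 3\right) = \left(\left(\left(-5 + 6\right) + 7\right) \left(-1\right) + 1\right) - 13 \cdot 6 \left(-5 + 3\right) = \left(\left(1 + 7\right) \left(-1\right) + 1\right) - 13 \cdot 6 \left(-2\right) = \left(8 \left(-1\right) + 1\right) - -156 = \left(-8 + 1\right) + 156 = -7 + 156 = 149$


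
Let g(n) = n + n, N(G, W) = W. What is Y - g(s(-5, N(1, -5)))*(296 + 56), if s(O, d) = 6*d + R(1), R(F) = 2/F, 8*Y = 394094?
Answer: 275895/4 ≈ 68974.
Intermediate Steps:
Y = 197047/4 (Y = (⅛)*394094 = 197047/4 ≈ 49262.)
s(O, d) = 2 + 6*d (s(O, d) = 6*d + 2/1 = 6*d + 2*1 = 6*d + 2 = 2 + 6*d)
g(n) = 2*n
Y - g(s(-5, N(1, -5)))*(296 + 56) = 197047/4 - 2*(2 + 6*(-5))*(296 + 56) = 197047/4 - 2*(2 - 30)*352 = 197047/4 - 2*(-28)*352 = 197047/4 - (-56)*352 = 197047/4 - 1*(-19712) = 197047/4 + 19712 = 275895/4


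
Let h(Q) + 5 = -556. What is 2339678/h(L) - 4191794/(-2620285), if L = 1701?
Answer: -557115597436/133634535 ≈ -4169.0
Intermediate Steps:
h(Q) = -561 (h(Q) = -5 - 556 = -561)
2339678/h(L) - 4191794/(-2620285) = 2339678/(-561) - 4191794/(-2620285) = 2339678*(-1/561) - 4191794*(-1/2620285) = -212698/51 + 4191794/2620285 = -557115597436/133634535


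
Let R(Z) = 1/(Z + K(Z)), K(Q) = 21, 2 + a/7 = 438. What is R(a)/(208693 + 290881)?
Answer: 1/1535190902 ≈ 6.5138e-10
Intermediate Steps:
a = 3052 (a = -14 + 7*438 = -14 + 3066 = 3052)
R(Z) = 1/(21 + Z) (R(Z) = 1/(Z + 21) = 1/(21 + Z))
R(a)/(208693 + 290881) = 1/((21 + 3052)*(208693 + 290881)) = 1/(3073*499574) = (1/3073)*(1/499574) = 1/1535190902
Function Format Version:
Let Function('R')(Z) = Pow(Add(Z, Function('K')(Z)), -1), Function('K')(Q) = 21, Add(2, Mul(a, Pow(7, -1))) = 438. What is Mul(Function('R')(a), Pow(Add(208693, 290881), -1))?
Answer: Rational(1, 1535190902) ≈ 6.5138e-10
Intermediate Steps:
a = 3052 (a = Add(-14, Mul(7, 438)) = Add(-14, 3066) = 3052)
Function('R')(Z) = Pow(Add(21, Z), -1) (Function('R')(Z) = Pow(Add(Z, 21), -1) = Pow(Add(21, Z), -1))
Mul(Function('R')(a), Pow(Add(208693, 290881), -1)) = Mul(Pow(Add(21, 3052), -1), Pow(Add(208693, 290881), -1)) = Mul(Pow(3073, -1), Pow(499574, -1)) = Mul(Rational(1, 3073), Rational(1, 499574)) = Rational(1, 1535190902)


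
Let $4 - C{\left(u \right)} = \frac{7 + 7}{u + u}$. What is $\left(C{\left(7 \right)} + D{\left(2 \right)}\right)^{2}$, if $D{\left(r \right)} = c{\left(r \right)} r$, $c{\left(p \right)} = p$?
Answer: $49$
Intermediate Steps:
$C{\left(u \right)} = 4 - \frac{7}{u}$ ($C{\left(u \right)} = 4 - \frac{7 + 7}{u + u} = 4 - \frac{14}{2 u} = 4 - 14 \frac{1}{2 u} = 4 - \frac{7}{u}$)
$D{\left(r \right)} = r^{2}$ ($D{\left(r \right)} = r r = r^{2}$)
$\left(C{\left(7 \right)} + D{\left(2 \right)}\right)^{2} = \left(\left(4 - \frac{7}{7}\right) + 2^{2}\right)^{2} = \left(\left(4 - 1\right) + 4\right)^{2} = \left(3 + 4\right)^{2} = 7^{2} = 49$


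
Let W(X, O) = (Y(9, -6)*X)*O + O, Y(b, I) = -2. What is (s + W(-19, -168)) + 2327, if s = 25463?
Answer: 21238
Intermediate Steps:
W(X, O) = O - 2*O*X (W(X, O) = (-2*X)*O + O = -2*O*X + O = O - 2*O*X)
(s + W(-19, -168)) + 2327 = (25463 - 168*(1 - 2*(-19))) + 2327 = (25463 - 168*(1 + 38)) + 2327 = (25463 - 168*39) + 2327 = (25463 - 6552) + 2327 = 18911 + 2327 = 21238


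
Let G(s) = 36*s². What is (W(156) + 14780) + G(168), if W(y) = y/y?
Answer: 1030845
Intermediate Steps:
W(y) = 1
(W(156) + 14780) + G(168) = (1 + 14780) + 36*168² = 14781 + 36*28224 = 14781 + 1016064 = 1030845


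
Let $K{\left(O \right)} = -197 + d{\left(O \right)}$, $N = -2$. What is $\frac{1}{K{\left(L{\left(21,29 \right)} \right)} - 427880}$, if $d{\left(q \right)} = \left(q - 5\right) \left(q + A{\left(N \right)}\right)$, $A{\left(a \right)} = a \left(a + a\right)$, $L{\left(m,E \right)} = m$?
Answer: $- \frac{1}{427613} \approx -2.3386 \cdot 10^{-6}$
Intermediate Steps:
$A{\left(a \right)} = 2 a^{2}$ ($A{\left(a \right)} = a 2 a = 2 a^{2}$)
$d{\left(q \right)} = \left(-5 + q\right) \left(8 + q\right)$ ($d{\left(q \right)} = \left(q - 5\right) \left(q + 2 \left(-2\right)^{2}\right) = \left(-5 + q\right) \left(q + 2 \cdot 4\right) = \left(-5 + q\right) \left(q + 8\right) = \left(-5 + q\right) \left(8 + q\right)$)
$K{\left(O \right)} = -237 + O^{2} + 3 O$ ($K{\left(O \right)} = -197 + \left(-40 + O^{2} + 3 O\right) = -237 + O^{2} + 3 O$)
$\frac{1}{K{\left(L{\left(21,29 \right)} \right)} - 427880} = \frac{1}{\left(-237 + 21^{2} + 3 \cdot 21\right) - 427880} = \frac{1}{\left(-237 + 441 + 63\right) - 427880} = \frac{1}{267 - 427880} = \frac{1}{-427613} = - \frac{1}{427613}$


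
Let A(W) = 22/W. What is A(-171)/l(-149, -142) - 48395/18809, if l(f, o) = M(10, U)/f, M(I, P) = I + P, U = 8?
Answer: -43651954/28947051 ≈ -1.5080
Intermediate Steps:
l(f, o) = 18/f (l(f, o) = (10 + 8)/f = 18/f)
A(-171)/l(-149, -142) - 48395/18809 = (22/(-171))/((18/(-149))) - 48395/18809 = (22*(-1/171))/((18*(-1/149))) - 48395*1/18809 = -22/(171*(-18/149)) - 48395/18809 = -22/171*(-149/18) - 48395/18809 = 1639/1539 - 48395/18809 = -43651954/28947051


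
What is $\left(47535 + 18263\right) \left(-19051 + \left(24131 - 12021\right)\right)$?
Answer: $-456703918$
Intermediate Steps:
$\left(47535 + 18263\right) \left(-19051 + \left(24131 - 12021\right)\right) = 65798 \left(-19051 + \left(24131 - 12021\right)\right) = 65798 \left(-19051 + 12110\right) = 65798 \left(-6941\right) = -456703918$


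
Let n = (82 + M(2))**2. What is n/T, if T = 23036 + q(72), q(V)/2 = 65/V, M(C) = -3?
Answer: 224676/829361 ≈ 0.27090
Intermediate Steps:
q(V) = 130/V (q(V) = 2*(65/V) = 130/V)
n = 6241 (n = (82 - 3)**2 = 79**2 = 6241)
T = 829361/36 (T = 23036 + 130/72 = 23036 + 130*(1/72) = 23036 + 65/36 = 829361/36 ≈ 23038.)
n/T = 6241/(829361/36) = 6241*(36/829361) = 224676/829361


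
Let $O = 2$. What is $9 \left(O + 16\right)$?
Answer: $162$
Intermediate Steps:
$9 \left(O + 16\right) = 9 \left(2 + 16\right) = 9 \cdot 18 = 162$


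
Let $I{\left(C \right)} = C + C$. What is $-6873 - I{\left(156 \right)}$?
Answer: $-7185$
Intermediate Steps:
$I{\left(C \right)} = 2 C$
$-6873 - I{\left(156 \right)} = -6873 - 2 \cdot 156 = -6873 - 312 = -7185$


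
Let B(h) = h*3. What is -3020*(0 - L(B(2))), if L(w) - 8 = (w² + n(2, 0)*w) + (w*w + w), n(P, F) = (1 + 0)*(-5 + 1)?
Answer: 187240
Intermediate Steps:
B(h) = 3*h
n(P, F) = -4 (n(P, F) = 1*(-4) = -4)
L(w) = 8 - 3*w + 2*w² (L(w) = 8 + ((w² - 4*w) + (w*w + w)) = 8 + ((w² - 4*w) + (w² + w)) = 8 + ((w² - 4*w) + (w + w²)) = 8 + (-3*w + 2*w²) = 8 - 3*w + 2*w²)
-3020*(0 - L(B(2))) = -3020*(0 - (8 - 9*2 + 2*(3*2)²)) = -3020*(0 - (8 - 3*6 + 2*6²)) = -3020*(0 - (8 - 18 + 2*36)) = -3020*(0 - (8 - 18 + 72)) = -3020*(0 - 1*62) = -3020*(0 - 62) = -3020*(-62) = 187240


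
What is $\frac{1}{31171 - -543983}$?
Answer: $\frac{1}{575154} \approx 1.7387 \cdot 10^{-6}$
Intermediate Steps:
$\frac{1}{31171 - -543983} = \frac{1}{31171 + 543983} = \frac{1}{575154}$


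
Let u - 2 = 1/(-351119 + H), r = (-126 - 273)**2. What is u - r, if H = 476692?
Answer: -19991096026/125573 ≈ -1.5920e+5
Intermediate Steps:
r = 159201 (r = (-399)**2 = 159201)
u = 251147/125573 (u = 2 + 1/(-351119 + 476692) = 2 + 1/125573 = 251147/125573 ≈ 2.0000)
u - r = 251147/125573 - 1*159201 = 251147/125573 - 159201 = -19991096026/125573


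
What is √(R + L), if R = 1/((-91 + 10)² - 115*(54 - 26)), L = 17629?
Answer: 7*√4015915410/3341 ≈ 132.77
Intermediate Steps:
R = 1/3341 (R = 1/((-81)² - 115*28) = 1/(6561 - 3220) = 1/3341 ≈ 0.00029931)
√(R + L) = √(1/3341 + 17629) = √(58898490/3341) = 7*√4015915410/3341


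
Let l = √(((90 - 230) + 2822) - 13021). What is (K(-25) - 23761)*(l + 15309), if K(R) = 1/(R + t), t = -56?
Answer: -363757338 - 13472494*I*√211/81 ≈ -3.6376e+8 - 2.416e+6*I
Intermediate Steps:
l = 7*I*√211 (l = √((-140 + 2822) - 13021) = √(2682 - 13021) = √(-10339) = 7*I*√211 ≈ 101.68*I)
K(R) = 1/(-56 + R) (K(R) = 1/(R - 56) = 1/(-56 + R))
(K(-25) - 23761)*(l + 15309) = (1/(-56 - 25) - 23761)*(7*I*√211 + 15309) = (1/(-81) - 23761)*(15309 + 7*I*√211) = (-1/81 - 23761)*(15309 + 7*I*√211) = -1924642*(15309 + 7*I*√211)/81 = -363757338 - 13472494*I*√211/81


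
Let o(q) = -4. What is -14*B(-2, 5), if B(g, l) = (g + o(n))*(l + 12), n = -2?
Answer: 1428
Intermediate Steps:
B(g, l) = (-4 + g)*(12 + l) (B(g, l) = (g - 4)*(l + 12) = (-4 + g)*(12 + l))
-14*B(-2, 5) = -14*(-48 - 4*5 + 12*(-2) - 2*5) = -14*(-48 - 20 - 24 - 10) = -14*(-102) = 1428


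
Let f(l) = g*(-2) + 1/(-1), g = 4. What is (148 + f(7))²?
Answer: 19321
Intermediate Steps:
f(l) = -9 (f(l) = 4*(-2) + 1/(-1) = -8 - 1 = -9)
(148 + f(7))² = (148 - 9)² = 139² = 19321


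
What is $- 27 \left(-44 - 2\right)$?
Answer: $1242$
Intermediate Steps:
$- 27 \left(-44 - 2\right) = \left(-27\right) \left(-46\right) = 1242$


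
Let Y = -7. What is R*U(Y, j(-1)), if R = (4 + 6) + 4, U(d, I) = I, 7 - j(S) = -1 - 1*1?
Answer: 126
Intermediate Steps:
j(S) = 9 (j(S) = 7 - (-1 - 1*1) = 7 - (-1 - 1) = 7 - 1*(-2) = 7 + 2 = 9)
R = 14 (R = 10 + 4 = 14)
R*U(Y, j(-1)) = 14*9 = 126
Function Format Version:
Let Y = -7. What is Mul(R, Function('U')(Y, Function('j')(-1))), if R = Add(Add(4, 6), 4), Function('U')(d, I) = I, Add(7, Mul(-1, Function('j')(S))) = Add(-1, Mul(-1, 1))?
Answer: 126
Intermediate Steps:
Function('j')(S) = 9 (Function('j')(S) = Add(7, Mul(-1, Add(-1, Mul(-1, 1)))) = Add(7, Mul(-1, Add(-1, -1))) = Add(7, Mul(-1, -2)) = Add(7, 2) = 9)
R = 14 (R = Add(10, 4) = 14)
Mul(R, Function('U')(Y, Function('j')(-1))) = Mul(14, 9) = 126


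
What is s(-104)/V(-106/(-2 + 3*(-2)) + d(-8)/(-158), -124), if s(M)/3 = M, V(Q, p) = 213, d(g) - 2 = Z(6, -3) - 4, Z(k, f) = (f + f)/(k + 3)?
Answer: -104/71 ≈ -1.4648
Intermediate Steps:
Z(k, f) = 2*f/(3 + k) (Z(k, f) = (2*f)/(3 + k) = 2*f/(3 + k))
d(g) = -8/3 (d(g) = 2 + (2*(-3)/(3 + 6) - 4) = 2 + (2*(-3)/9 - 4) = 2 + (2*(-3)*(⅑) - 4) = 2 + (-⅔ - 4) = 2 - 14/3 = -8/3)
s(M) = 3*M
s(-104)/V(-106/(-2 + 3*(-2)) + d(-8)/(-158), -124) = (3*(-104))/213 = -312*1/213 = -104/71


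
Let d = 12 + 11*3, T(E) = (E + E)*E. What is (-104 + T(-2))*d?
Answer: -4320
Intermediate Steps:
T(E) = 2*E² (T(E) = (2*E)*E = 2*E²)
d = 45 (d = 12 + 33 = 45)
(-104 + T(-2))*d = (-104 + 2*(-2)²)*45 = (-104 + 2*4)*45 = (-104 + 8)*45 = -96*45 = -4320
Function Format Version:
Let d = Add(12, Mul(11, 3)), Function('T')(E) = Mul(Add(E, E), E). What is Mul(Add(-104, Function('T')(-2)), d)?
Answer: -4320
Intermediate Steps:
Function('T')(E) = Mul(2, Pow(E, 2)) (Function('T')(E) = Mul(Mul(2, E), E) = Mul(2, Pow(E, 2)))
d = 45 (d = Add(12, 33) = 45)
Mul(Add(-104, Function('T')(-2)), d) = Mul(Add(-104, Mul(2, Pow(-2, 2))), 45) = Mul(Add(-104, Mul(2, 4)), 45) = Mul(Add(-104, 8), 45) = Mul(-96, 45) = -4320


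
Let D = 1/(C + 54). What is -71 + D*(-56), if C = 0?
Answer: -1945/27 ≈ -72.037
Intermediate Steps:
D = 1/54 (D = 1/(0 + 54) = 1/54 ≈ 0.018519)
-71 + D*(-56) = -71 + (1/54)*(-56) = -71 - 28/27 = -1945/27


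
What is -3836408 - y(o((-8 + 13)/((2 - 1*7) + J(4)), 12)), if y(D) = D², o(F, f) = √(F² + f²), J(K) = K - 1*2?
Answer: -34528993/9 ≈ -3.8366e+6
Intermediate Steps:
J(K) = -2 + K (J(K) = K - 2 = -2 + K)
-3836408 - y(o((-8 + 13)/((2 - 1*7) + J(4)), 12)) = -3836408 - (√(((-8 + 13)/((2 - 1*7) + (-2 + 4)))² + 12²))² = -3836408 - (√((5/((2 - 7) + 2))² + 144))² = -3836408 - (√((5/(-5 + 2))² + 144))² = -3836408 - (√((5/(-3))² + 144))² = -3836408 - (√((5*(-⅓))² + 144))² = -3836408 - (√((-5/3)² + 144))² = -3836408 - (√(25/9 + 144))² = -3836408 - (√(1321/9))² = -3836408 - (√1321/3)² = -3836408 - 1*1321/9 = -3836408 - 1321/9 = -34528993/9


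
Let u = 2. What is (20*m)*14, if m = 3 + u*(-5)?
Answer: -1960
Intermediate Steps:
m = -7 (m = 3 + 2*(-5) = 3 - 10 = -7)
(20*m)*14 = (20*(-7))*14 = -140*14 = -1960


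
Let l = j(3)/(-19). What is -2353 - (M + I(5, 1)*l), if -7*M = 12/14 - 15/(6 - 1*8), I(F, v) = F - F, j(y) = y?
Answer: -230477/98 ≈ -2351.8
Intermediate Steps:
I(F, v) = 0
M = -117/98 (M = -(12/14 - 15/(6 - 1*8))/7 = -(12*(1/14) - 15/(6 - 8))/7 = -(6/7 - 15/(-2))/7 = -(6/7 - 15*(-½))/7 = -(6/7 + 15/2)/7 = -⅐*117/14 = -117/98 ≈ -1.1939)
l = -3/19 (l = 3/(-19) = 3*(-1/19) = -3/19 ≈ -0.15789)
-2353 - (M + I(5, 1)*l) = -2353 - (-117/98 + 0*(-3/19)) = -2353 - (-117/98 + 0) = -2353 - 1*(-117/98) = -2353 + 117/98 = -230477/98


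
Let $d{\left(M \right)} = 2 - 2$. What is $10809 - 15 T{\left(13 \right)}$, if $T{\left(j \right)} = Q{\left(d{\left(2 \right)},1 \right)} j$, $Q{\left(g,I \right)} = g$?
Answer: $10809$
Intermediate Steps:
$d{\left(M \right)} = 0$ ($d{\left(M \right)} = 2 - 2 = 0$)
$T{\left(j \right)} = 0$ ($T{\left(j \right)} = 0 j = 0$)
$10809 - 15 T{\left(13 \right)} = 10809 - 0 = 10809 + 0 = 10809$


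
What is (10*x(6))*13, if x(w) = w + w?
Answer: 1560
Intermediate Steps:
x(w) = 2*w
(10*x(6))*13 = (10*(2*6))*13 = (10*12)*13 = 120*13 = 1560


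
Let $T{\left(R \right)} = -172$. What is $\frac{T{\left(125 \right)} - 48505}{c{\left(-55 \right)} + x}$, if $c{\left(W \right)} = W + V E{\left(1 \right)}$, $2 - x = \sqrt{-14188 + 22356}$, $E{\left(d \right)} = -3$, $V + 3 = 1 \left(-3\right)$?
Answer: $- \frac{1703695}{6943} + \frac{97354 \sqrt{2042}}{6943} \approx 388.25$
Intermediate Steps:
$V = -6$ ($V = -3 + 1 \left(-3\right) = -3 - 3 = -6$)
$x = 2 - 2 \sqrt{2042}$ ($x = 2 - \sqrt{-14188 + 22356} = 2 - \sqrt{8168} = 2 - 2 \sqrt{2042} \approx -88.377$)
$c{\left(W \right)} = 18 + W$ ($c{\left(W \right)} = W - -18 = W + 18 = 18 + W$)
$\frac{T{\left(125 \right)} - 48505}{c{\left(-55 \right)} + x} = \frac{-172 - 48505}{\left(18 - 55\right) + \left(2 - 2 \sqrt{2042}\right)} = - \frac{48677}{-37 + \left(2 - 2 \sqrt{2042}\right)} = - \frac{48677}{-35 - 2 \sqrt{2042}}$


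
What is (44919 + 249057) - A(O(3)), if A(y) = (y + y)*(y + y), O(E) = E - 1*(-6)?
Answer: 293652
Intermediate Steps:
O(E) = 6 + E (O(E) = E + 6 = 6 + E)
A(y) = 4*y**2 (A(y) = (2*y)*(2*y) = 4*y**2)
(44919 + 249057) - A(O(3)) = (44919 + 249057) - 4*(6 + 3)**2 = 293976 - 4*9**2 = 293976 - 4*81 = 293976 - 1*324 = 293976 - 324 = 293652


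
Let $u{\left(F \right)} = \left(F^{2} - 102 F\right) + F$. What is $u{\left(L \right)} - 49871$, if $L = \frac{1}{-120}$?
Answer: $- \frac{718130279}{14400} \approx -49870.0$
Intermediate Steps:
$L = - \frac{1}{120} \approx -0.0083333$
$u{\left(F \right)} = F^{2} - 101 F$
$u{\left(L \right)} - 49871 = - \frac{-101 - \frac{1}{120}}{120} - 49871 = \left(- \frac{1}{120}\right) \left(- \frac{12121}{120}\right) - 49871 = \frac{12121}{14400} - 49871 = - \frac{718130279}{14400}$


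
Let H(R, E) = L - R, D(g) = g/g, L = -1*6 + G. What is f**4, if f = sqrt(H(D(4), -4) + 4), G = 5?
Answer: 4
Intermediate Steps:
L = -1 (L = -1*6 + 5 = -6 + 5 = -1)
D(g) = 1
H(R, E) = -1 - R
f = sqrt(2) (f = sqrt((-1 - 1*1) + 4) = sqrt((-1 - 1) + 4) = sqrt(-2 + 4) = sqrt(2) ≈ 1.4142)
f**4 = (sqrt(2))**4 = 4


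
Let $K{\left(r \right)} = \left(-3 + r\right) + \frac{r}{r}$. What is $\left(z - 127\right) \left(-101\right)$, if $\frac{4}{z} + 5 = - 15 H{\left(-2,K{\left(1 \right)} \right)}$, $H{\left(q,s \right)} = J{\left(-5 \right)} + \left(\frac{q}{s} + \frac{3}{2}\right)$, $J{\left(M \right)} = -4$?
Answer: $\frac{63327}{5} \approx 12665.0$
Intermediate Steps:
$K{\left(r \right)} = -2 + r$ ($K{\left(r \right)} = \left(-3 + r\right) + 1 = -2 + r$)
$H{\left(q,s \right)} = - \frac{5}{2} + \frac{q}{s}$ ($H{\left(q,s \right)} = -4 + \left(\frac{q}{s} + \frac{3}{2}\right) = -4 + \left(\frac{3}{2} + \frac{q}{s}\right) = - \frac{5}{2} + \frac{q}{s}$)
$z = \frac{8}{5}$ ($z = \frac{4}{-5 - 15 \left(- \frac{5}{2} - \frac{2}{-2 + 1}\right)} = \frac{4}{-5 - 15 \left(- \frac{5}{2} - \frac{2}{-1}\right)} = \frac{4}{-5 - 15 \left(- \frac{5}{2} - -2\right)} = \frac{4}{-5 - 15 \left(- \frac{5}{2} + 2\right)} = \frac{4}{-5 - - \frac{15}{2}} = \frac{4}{-5 + \frac{15}{2}} = \frac{4}{\frac{5}{2}} = 4 \cdot \frac{2}{5} = \frac{8}{5} \approx 1.6$)
$\left(z - 127\right) \left(-101\right) = \left(\frac{8}{5} - 127\right) \left(-101\right) = \left(- \frac{627}{5}\right) \left(-101\right) = \frac{63327}{5}$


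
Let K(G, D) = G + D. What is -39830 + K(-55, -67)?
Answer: -39952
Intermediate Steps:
K(G, D) = D + G
-39830 + K(-55, -67) = -39830 + (-67 - 55) = -39830 - 122 = -39952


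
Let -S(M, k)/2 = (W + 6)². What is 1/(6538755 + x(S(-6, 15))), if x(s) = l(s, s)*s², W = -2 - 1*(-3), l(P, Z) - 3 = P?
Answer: 1/5626375 ≈ 1.7773e-7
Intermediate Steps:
l(P, Z) = 3 + P
W = 1 (W = -2 + 3 = 1)
S(M, k) = -98 (S(M, k) = -2*(1 + 6)² = -2*7² = -2*49 = -98)
x(s) = s²*(3 + s) (x(s) = (3 + s)*s² = s²*(3 + s))
1/(6538755 + x(S(-6, 15))) = 1/(6538755 + (-98)²*(3 - 98)) = 1/(6538755 + 9604*(-95)) = 1/(6538755 - 912380) = 1/5626375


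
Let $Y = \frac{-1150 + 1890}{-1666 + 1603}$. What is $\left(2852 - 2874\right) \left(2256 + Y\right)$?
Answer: $- \frac{3110536}{63} \approx -49374.0$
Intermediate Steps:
$Y = - \frac{740}{63}$ ($Y = \frac{740}{-63} = 740 \left(- \frac{1}{63}\right) = - \frac{740}{63} \approx -11.746$)
$\left(2852 - 2874\right) \left(2256 + Y\right) = \left(2852 - 2874\right) \left(2256 - \frac{740}{63}\right) = \left(-22\right) \frac{141388}{63} = - \frac{3110536}{63}$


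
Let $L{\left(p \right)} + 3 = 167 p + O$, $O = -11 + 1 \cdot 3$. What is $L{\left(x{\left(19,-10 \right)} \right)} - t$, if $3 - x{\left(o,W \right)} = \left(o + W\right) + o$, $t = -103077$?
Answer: $98891$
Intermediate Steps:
$O = -8$ ($O = -11 + 3 = -8$)
$x{\left(o,W \right)} = 3 - W - 2 o$ ($x{\left(o,W \right)} = 3 - \left(\left(o + W\right) + o\right) = 3 - \left(\left(W + o\right) + o\right) = 3 - \left(W + 2 o\right) = 3 - W - 2 o$)
$L{\left(p \right)} = -11 + 167 p$ ($L{\left(p \right)} = -3 + \left(167 p - 8\right) = -3 + \left(-8 + 167 p\right) = -11 + 167 p$)
$L{\left(x{\left(19,-10 \right)} \right)} - t = \left(-11 + 167 \left(3 - -10 - 38\right)\right) - -103077 = \left(-11 + 167 \left(3 + 10 - 38\right)\right) + 103077 = \left(-11 + 167 \left(-25\right)\right) + 103077 = \left(-11 - 4175\right) + 103077 = -4186 + 103077 = 98891$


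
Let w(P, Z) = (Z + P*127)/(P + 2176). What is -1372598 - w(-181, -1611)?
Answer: -391186916/285 ≈ -1.3726e+6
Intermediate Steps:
w(P, Z) = (Z + 127*P)/(2176 + P)
-1372598 - w(-181, -1611) = -1372598 - (-1611 + 127*(-181))/(2176 - 181) = -1372598 - (-1611 - 22987)/1995 = -1372598 - (-24598)/1995 = -1372598 - 1*(-3514/285) = -1372598 + 3514/285 = -391186916/285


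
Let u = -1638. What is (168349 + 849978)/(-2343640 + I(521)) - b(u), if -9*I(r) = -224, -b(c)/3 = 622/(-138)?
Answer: -6770572385/485128328 ≈ -13.956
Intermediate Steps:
b(c) = 311/23 (b(c) = -1866/(-138) = -1866*(-1)/138 = -3*(-311/69) = 311/23)
I(r) = 224/9 (I(r) = -1/9*(-224) = 224/9)
(168349 + 849978)/(-2343640 + I(521)) - b(u) = (168349 + 849978)/(-2343640 + 224/9) - 1*311/23 = 1018327/(-21092536/9) - 311/23 = 1018327*(-9/21092536) - 311/23 = -9164943/21092536 - 311/23 = -6770572385/485128328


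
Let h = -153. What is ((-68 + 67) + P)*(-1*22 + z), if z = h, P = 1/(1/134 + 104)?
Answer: 345075/1991 ≈ 173.32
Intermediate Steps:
P = 134/13937 (P = 1/(1/134 + 104) = 1/(13937/134) = 134/13937 ≈ 0.0096147)
z = -153
((-68 + 67) + P)*(-1*22 + z) = ((-68 + 67) + 134/13937)*(-1*22 - 153) = (-1 + 134/13937)*(-22 - 153) = -13803/13937*(-175) = 345075/1991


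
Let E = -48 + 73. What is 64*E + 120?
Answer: 1720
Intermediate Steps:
E = 25
64*E + 120 = 64*25 + 120 = 1600 + 120 = 1720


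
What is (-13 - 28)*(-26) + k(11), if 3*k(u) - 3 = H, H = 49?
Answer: 3250/3 ≈ 1083.3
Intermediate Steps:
k(u) = 52/3 (k(u) = 1 + (⅓)*49 = 1 + 49/3 = 52/3)
(-13 - 28)*(-26) + k(11) = (-13 - 28)*(-26) + 52/3 = -41*(-26) + 52/3 = 1066 + 52/3 = 3250/3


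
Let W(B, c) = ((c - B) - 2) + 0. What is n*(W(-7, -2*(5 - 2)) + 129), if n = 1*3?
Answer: 384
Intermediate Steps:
n = 3
W(B, c) = -2 + c - B (W(B, c) = (-2 + c - B) + 0 = -2 + c - B)
n*(W(-7, -2*(5 - 2)) + 129) = 3*((-2 - 2*(5 - 2) - 1*(-7)) + 129) = 3*((-2 - 2*3 + 7) + 129) = 3*((-2 - 6 + 7) + 129) = 3*(-1 + 129) = 3*128 = 384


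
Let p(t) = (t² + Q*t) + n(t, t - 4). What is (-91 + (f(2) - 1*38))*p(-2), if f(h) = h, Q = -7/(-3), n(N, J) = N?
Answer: 1016/3 ≈ 338.67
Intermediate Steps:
Q = 7/3 (Q = -7*(-⅓) = 7/3 ≈ 2.3333)
p(t) = t² + 10*t/3 (p(t) = (t² + 7*t/3) + t = t² + 10*t/3)
(-91 + (f(2) - 1*38))*p(-2) = (-91 + (2 - 1*38))*((⅓)*(-2)*(10 + 3*(-2))) = (-91 + (2 - 38))*((⅓)*(-2)*(10 - 6)) = (-91 - 36)*((⅓)*(-2)*4) = -127*(-8/3) = 1016/3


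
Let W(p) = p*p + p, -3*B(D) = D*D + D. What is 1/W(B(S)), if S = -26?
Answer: 9/420550 ≈ 2.1401e-5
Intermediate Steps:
B(D) = -D/3 - D²/3 (B(D) = -(D*D + D)/3 = -(D² + D)/3 = -(D + D²)/3 = -D/3 - D²/3)
W(p) = p + p² (W(p) = p² + p = p + p²)
1/W(B(S)) = 1/((-⅓*(-26)*(1 - 26))*(1 - ⅓*(-26)*(1 - 26))) = 1/((-⅓*(-26)*(-25))*(1 - ⅓*(-26)*(-25))) = 1/(-650*(1 - 650/3)/3) = 1/(-650/3*(-647/3)) = 1/(420550/9) = 9/420550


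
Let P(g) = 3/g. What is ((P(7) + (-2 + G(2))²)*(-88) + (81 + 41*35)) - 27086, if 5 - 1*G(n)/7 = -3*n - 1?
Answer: -4321238/7 ≈ -6.1732e+5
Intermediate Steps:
G(n) = 42 + 21*n (G(n) = 35 - 7*(-3*n - 1) = 35 - 7*(-1 - 3*n) = 35 + (7 + 21*n) = 42 + 21*n)
((P(7) + (-2 + G(2))²)*(-88) + (81 + 41*35)) - 27086 = ((3/7 + (-2 + (42 + 21*2))²)*(-88) + (81 + 41*35)) - 27086 = ((3*(⅐) + (-2 + (42 + 42))²)*(-88) + (81 + 1435)) - 27086 = ((3/7 + (-2 + 84)²)*(-88) + 1516) - 27086 = ((3/7 + 82²)*(-88) + 1516) - 27086 = ((3/7 + 6724)*(-88) + 1516) - 27086 = ((47071/7)*(-88) + 1516) - 27086 = (-4142248/7 + 1516) - 27086 = -4131636/7 - 27086 = -4321238/7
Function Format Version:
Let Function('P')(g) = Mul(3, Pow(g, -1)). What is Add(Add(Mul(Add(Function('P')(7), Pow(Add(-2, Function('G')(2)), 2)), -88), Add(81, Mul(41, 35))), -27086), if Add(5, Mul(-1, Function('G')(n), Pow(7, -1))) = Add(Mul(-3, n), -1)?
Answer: Rational(-4321238, 7) ≈ -6.1732e+5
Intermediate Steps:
Function('G')(n) = Add(42, Mul(21, n)) (Function('G')(n) = Add(35, Mul(-7, Add(Mul(-3, n), -1))) = Add(35, Mul(-7, Add(-1, Mul(-3, n)))) = Add(35, Add(7, Mul(21, n))) = Add(42, Mul(21, n)))
Add(Add(Mul(Add(Function('P')(7), Pow(Add(-2, Function('G')(2)), 2)), -88), Add(81, Mul(41, 35))), -27086) = Add(Add(Mul(Add(Mul(3, Pow(7, -1)), Pow(Add(-2, Add(42, Mul(21, 2))), 2)), -88), Add(81, Mul(41, 35))), -27086) = Add(Add(Mul(Add(Mul(3, Rational(1, 7)), Pow(Add(-2, Add(42, 42)), 2)), -88), Add(81, 1435)), -27086) = Add(Add(Mul(Add(Rational(3, 7), Pow(Add(-2, 84), 2)), -88), 1516), -27086) = Add(Add(Mul(Add(Rational(3, 7), Pow(82, 2)), -88), 1516), -27086) = Add(Add(Mul(Add(Rational(3, 7), 6724), -88), 1516), -27086) = Add(Add(Mul(Rational(47071, 7), -88), 1516), -27086) = Add(Add(Rational(-4142248, 7), 1516), -27086) = Add(Rational(-4131636, 7), -27086) = Rational(-4321238, 7)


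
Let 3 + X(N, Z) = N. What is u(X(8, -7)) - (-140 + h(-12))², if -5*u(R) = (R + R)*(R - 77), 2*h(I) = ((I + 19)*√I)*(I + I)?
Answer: 65216 - 47040*I*√3 ≈ 65216.0 - 81476.0*I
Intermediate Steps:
X(N, Z) = -3 + N
h(I) = I^(3/2)*(19 + I) (h(I) = (((I + 19)*√I)*(I + I))/2 = (((19 + I)*√I)*(2*I))/2 = ((√I*(19 + I))*(2*I))/2 = (2*I^(3/2)*(19 + I))/2 = I^(3/2)*(19 + I))
u(R) = -2*R*(-77 + R)/5 (u(R) = -(R + R)*(R - 77)/5 = -2*R*(-77 + R)/5)
u(X(8, -7)) - (-140 + h(-12))² = 2*(-3 + 8)*(77 - (-3 + 8))/5 - (-140 + (-12)^(3/2)*(19 - 12))² = (⅖)*5*(77 - 1*5) - (-140 - 24*I*√3*7)² = (⅖)*5*(77 - 5) - (-140 - 168*I*√3)² = (⅖)*5*72 - (-140 - 168*I*√3)² = 144 - (-140 - 168*I*√3)²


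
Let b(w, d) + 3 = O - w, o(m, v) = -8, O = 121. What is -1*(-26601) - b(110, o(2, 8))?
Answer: 26593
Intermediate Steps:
b(w, d) = 118 - w (b(w, d) = -3 + (121 - w) = 118 - w)
-1*(-26601) - b(110, o(2, 8)) = -1*(-26601) - (118 - 1*110) = 26601 - (118 - 110) = 26601 - 1*8 = 26601 - 8 = 26593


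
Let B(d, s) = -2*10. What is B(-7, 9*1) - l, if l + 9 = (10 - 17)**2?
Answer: -60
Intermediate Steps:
l = 40 (l = -9 + (10 - 17)**2 = -9 + (-7)**2 = -9 + 49 = 40)
B(d, s) = -20
B(-7, 9*1) - l = -20 - 1*40 = -20 - 40 = -60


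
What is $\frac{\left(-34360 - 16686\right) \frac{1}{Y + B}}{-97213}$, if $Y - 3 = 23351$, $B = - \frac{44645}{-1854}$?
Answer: $\frac{94639284}{4213499267693} \approx 2.2461 \cdot 10^{-5}$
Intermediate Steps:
$B = \frac{44645}{1854}$ ($B = \left(-44645\right) \left(- \frac{1}{1854}\right) = \frac{44645}{1854} \approx 24.08$)
$Y = 23354$ ($Y = 3 + 23351 = 23354$)
$\frac{\left(-34360 - 16686\right) \frac{1}{Y + B}}{-97213} = \frac{\left(-34360 - 16686\right) \frac{1}{23354 + \frac{44645}{1854}}}{-97213} = - \frac{51046}{\frac{43342961}{1854}} \left(- \frac{1}{97213}\right) = \left(-51046\right) \frac{1854}{43342961} \left(- \frac{1}{97213}\right) = \left(- \frac{94639284}{43342961}\right) \left(- \frac{1}{97213}\right) = \frac{94639284}{4213499267693}$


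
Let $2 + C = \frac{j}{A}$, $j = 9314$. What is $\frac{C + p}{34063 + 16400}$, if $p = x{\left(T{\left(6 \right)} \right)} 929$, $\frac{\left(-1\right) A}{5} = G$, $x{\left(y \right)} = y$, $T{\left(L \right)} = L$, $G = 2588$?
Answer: $\frac{36046183}{326495610} \approx 0.1104$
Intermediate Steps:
$A = -12940$ ($A = \left(-5\right) 2588 = -12940$)
$C = - \frac{17597}{6470}$ ($C = -2 + \frac{9314}{-12940} = -2 + 9314 \left(- \frac{1}{12940}\right) = -2 - \frac{4657}{6470} = - \frac{17597}{6470} \approx -2.7198$)
$p = 5574$ ($p = 6 \cdot 929 = 5574$)
$\frac{C + p}{34063 + 16400} = \frac{- \frac{17597}{6470} + 5574}{34063 + 16400} = \frac{36046183}{6470 \cdot 50463} = \frac{36046183}{6470} \cdot \frac{1}{50463} = \frac{36046183}{326495610}$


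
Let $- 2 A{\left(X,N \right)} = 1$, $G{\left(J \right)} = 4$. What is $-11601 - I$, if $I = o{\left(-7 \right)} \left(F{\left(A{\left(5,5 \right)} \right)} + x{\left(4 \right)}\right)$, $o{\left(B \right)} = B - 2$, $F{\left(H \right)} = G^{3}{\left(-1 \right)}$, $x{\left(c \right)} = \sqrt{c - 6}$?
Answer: $-11025 + 9 i \sqrt{2} \approx -11025.0 + 12.728 i$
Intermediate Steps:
$A{\left(X,N \right)} = - \frac{1}{2}$ ($A{\left(X,N \right)} = \left(- \frac{1}{2}\right) 1 = - \frac{1}{2}$)
$x{\left(c \right)} = \sqrt{-6 + c}$
$F{\left(H \right)} = 64$ ($F{\left(H \right)} = 4^{3} = 64$)
$o{\left(B \right)} = -2 + B$
$I = -576 - 9 i \sqrt{2}$ ($I = \left(-2 - 7\right) \left(64 + \sqrt{-6 + 4}\right) = - 9 \left(64 + \sqrt{-2}\right) = - 9 \left(64 + i \sqrt{2}\right) = -576 - 9 i \sqrt{2} \approx -576.0 - 12.728 i$)
$-11601 - I = -11601 - \left(-576 - 9 i \sqrt{2}\right) = -11601 + \left(576 + 9 i \sqrt{2}\right) = -11025 + 9 i \sqrt{2}$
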